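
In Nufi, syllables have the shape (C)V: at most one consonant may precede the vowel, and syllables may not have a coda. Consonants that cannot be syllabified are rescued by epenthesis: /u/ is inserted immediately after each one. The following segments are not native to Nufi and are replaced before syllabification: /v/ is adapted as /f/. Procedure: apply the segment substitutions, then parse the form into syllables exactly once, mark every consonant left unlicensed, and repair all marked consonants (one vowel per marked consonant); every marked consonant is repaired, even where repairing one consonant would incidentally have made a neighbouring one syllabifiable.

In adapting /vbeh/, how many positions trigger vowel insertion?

After substitution the input is /fbeh/.
The unsyllabifiable consonants are /f/, /h/; each receives one epenthetic vowel.

2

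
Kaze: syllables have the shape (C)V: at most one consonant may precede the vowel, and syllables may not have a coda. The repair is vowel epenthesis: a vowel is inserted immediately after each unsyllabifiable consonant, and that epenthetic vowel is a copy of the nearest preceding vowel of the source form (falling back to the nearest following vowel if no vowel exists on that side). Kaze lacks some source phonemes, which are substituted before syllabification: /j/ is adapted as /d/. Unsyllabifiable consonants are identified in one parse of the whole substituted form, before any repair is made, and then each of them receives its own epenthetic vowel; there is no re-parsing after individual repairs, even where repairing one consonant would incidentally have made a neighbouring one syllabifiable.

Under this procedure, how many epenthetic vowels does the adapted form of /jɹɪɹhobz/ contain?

4

After substitution the input is /dɹɪɹhobz/.
The unsyllabifiable consonants are /d/, /ɹ/, /b/, /z/; each receives one epenthetic vowel.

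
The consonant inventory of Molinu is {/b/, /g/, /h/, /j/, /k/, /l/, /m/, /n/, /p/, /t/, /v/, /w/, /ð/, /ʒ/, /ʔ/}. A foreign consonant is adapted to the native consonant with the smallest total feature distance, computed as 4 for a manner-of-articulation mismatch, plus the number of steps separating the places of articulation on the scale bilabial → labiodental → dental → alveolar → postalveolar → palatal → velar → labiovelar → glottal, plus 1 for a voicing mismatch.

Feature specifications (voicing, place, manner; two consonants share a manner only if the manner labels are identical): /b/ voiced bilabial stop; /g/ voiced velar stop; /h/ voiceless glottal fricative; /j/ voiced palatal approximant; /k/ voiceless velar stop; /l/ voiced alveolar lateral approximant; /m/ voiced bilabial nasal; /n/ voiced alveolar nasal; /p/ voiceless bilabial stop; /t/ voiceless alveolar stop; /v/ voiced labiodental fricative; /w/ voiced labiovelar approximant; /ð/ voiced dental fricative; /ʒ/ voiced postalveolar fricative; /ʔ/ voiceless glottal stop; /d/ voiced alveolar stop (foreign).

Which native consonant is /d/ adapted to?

/t/ is closest: same manner (stop), place distance 0 (alveolar→alveolar), voicing differs (+1); total 1. Next closest is /b/ at distance 3.

t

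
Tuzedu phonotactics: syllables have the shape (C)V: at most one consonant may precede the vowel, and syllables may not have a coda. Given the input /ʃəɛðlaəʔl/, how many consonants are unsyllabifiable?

3

The consonants /ð/, /ʔ/, /l/ cannot be parsed into a legal (C)V syllable (no codas are permitted; onsets are limited to one consonant).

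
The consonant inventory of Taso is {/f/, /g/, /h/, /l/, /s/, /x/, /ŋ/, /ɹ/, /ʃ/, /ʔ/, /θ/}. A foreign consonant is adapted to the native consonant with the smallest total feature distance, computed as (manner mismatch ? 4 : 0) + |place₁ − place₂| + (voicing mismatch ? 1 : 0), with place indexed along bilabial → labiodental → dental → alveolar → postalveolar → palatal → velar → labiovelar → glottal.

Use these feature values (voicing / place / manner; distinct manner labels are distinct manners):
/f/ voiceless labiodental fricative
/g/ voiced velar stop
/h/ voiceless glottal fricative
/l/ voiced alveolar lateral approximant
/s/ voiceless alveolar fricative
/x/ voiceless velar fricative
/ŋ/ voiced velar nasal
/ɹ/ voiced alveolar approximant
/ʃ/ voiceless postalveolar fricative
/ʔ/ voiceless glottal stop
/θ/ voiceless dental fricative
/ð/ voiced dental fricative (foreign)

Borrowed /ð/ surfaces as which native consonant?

/θ/ is closest: same manner (fricative), place distance 0 (dental→dental), voicing differs (+1); total 1. Next closest is /f/ at distance 2.

θ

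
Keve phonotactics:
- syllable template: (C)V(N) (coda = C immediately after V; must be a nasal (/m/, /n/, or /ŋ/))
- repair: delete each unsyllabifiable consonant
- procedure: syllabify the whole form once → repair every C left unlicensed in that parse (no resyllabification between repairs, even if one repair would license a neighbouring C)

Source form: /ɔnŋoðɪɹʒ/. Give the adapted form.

Under (C)V(N), the unsyllabifiable consonants are /ɹ/, /ʒ/ (only a nasal (/m/, /n/, or /ŋ/) is licensed in coda position; onsets are limited to one consonant).
Each unlicensed consonant is deleted: /ɹ/, /ʒ/.

ɔnŋoðɪ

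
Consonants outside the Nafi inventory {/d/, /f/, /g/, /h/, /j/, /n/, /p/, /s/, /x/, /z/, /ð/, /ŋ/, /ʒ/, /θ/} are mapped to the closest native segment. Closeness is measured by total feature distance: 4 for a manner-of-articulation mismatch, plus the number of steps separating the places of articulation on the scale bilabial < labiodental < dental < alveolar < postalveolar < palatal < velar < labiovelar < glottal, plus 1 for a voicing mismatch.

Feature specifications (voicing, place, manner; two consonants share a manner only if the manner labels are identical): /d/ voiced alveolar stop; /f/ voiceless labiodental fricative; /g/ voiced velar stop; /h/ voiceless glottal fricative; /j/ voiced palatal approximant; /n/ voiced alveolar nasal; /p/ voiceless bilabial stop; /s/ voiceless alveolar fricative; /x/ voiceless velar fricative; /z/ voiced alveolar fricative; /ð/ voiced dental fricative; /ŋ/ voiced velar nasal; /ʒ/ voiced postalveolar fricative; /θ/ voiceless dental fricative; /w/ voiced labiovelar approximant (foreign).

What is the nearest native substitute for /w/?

j

/j/ is closest: same manner (approximant), place distance 2 (labiovelar→palatal), same voicing; total 2. Next closest is /g/ at distance 5.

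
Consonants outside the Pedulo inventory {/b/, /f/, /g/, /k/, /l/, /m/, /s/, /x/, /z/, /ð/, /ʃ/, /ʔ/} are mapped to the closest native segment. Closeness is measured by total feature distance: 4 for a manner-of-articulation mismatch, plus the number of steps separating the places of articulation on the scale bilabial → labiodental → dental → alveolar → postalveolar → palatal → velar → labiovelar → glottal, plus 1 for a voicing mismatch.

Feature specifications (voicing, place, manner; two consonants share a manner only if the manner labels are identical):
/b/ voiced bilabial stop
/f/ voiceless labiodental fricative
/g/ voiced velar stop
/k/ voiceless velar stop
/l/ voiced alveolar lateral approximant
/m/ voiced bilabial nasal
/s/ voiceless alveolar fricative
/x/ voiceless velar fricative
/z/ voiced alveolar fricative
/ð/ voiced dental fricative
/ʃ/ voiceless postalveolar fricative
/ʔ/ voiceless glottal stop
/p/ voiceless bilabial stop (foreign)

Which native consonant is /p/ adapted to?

/b/ is closest: same manner (stop), place distance 0 (bilabial→bilabial), voicing differs (+1); total 1. Next closest is /f/ at distance 5.

b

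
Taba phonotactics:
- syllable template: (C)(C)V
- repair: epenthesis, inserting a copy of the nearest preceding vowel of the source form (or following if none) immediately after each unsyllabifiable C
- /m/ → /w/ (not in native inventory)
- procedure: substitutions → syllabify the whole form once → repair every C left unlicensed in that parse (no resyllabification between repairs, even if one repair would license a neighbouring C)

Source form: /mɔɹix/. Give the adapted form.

Substitution: /m/ → /w/, giving /wɔɹix/.
The consonants /x/ cannot be parsed into a legal (C)(C)V syllable (no codas are permitted; onsets may contain at most 2 consonants).
Each unlicensed consonant becomes the onset of a new syllable: /x/ → /xi/.

wɔɹixi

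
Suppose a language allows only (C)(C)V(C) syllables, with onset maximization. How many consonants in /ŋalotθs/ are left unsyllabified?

Syllabifying with onset maximization leaves /θ/, /s/ stranded (at most one coda consonant is licensed; onsets may contain at most 2 consonants).

2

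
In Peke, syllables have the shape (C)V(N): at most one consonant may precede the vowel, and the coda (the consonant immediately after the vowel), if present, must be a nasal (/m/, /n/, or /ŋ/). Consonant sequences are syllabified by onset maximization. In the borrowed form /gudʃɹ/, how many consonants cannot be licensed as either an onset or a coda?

Syllabifying with onset maximization leaves /d/, /ʃ/, /ɹ/ stranded (only a nasal (/m/, /n/, or /ŋ/) is licensed in coda position; onsets are limited to one consonant).

3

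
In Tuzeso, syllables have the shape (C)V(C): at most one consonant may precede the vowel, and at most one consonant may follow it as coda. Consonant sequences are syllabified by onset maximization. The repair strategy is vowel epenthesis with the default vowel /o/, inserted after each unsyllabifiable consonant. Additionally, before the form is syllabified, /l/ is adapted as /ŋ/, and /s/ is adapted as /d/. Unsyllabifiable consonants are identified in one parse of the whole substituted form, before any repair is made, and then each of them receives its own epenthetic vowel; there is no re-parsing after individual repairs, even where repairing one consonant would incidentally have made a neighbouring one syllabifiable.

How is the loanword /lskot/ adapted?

Substitution: /l/ → /ŋ/, /s/ → /d/, giving /ŋdkot/.
Under (C)V(C), the unsyllabifiable consonants are /ŋ/, /d/ (at most one coda consonant is licensed; onsets are limited to one consonant).
Each unlicensed consonant becomes the onset of a new syllable: /ŋ/ → /ŋo/, /d/ → /do/.

ŋodokot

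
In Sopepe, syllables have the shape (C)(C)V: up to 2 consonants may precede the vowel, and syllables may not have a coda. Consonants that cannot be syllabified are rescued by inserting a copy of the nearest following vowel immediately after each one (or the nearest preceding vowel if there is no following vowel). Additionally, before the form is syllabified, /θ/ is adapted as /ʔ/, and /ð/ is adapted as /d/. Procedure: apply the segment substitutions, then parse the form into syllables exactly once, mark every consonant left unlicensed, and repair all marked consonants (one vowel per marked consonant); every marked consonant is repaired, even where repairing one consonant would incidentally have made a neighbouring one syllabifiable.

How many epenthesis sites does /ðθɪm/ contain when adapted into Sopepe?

1

After substitution the input is /dʔɪm/.
The unsyllabifiable consonants are /m/; each receives one epenthetic vowel.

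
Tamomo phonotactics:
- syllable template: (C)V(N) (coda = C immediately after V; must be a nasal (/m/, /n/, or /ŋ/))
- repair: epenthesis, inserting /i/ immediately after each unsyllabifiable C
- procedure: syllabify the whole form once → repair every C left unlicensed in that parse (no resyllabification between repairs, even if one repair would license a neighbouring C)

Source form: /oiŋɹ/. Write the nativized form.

oiŋɹi

Under (C)V(N), the unsyllabifiable consonants are /ɹ/ (only a nasal (/m/, /n/, or /ŋ/) is licensed in coda position; onsets are limited to one consonant).
Inserting the epenthetic vowel yields /ɹ/ → /ɹi/.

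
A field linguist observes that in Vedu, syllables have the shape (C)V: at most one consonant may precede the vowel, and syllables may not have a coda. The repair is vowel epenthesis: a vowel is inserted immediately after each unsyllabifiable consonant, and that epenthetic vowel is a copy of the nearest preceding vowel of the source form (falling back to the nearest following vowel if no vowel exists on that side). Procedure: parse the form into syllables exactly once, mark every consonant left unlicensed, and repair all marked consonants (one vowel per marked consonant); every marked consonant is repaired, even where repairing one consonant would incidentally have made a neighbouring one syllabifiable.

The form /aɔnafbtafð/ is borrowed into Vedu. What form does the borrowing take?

Syllabifying with onset maximization leaves /f/, /b/, /f/, /ð/ stranded (no codas are permitted; onsets are limited to one consonant).
Epenthesis after each stranded consonant: /f/ → /fa/, /b/ → /ba/, /f/ → /fa/, /ð/ → /ða/.

aɔnafabatafaða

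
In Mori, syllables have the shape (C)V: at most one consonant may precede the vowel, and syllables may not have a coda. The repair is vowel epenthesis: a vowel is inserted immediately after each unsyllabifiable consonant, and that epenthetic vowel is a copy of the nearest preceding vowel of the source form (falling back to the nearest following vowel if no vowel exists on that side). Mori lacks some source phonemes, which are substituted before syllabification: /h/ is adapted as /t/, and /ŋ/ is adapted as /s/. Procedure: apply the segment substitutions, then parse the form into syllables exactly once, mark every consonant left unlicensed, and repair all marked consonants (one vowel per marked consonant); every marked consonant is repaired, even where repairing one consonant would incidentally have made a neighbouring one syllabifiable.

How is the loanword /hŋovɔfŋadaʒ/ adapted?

tosovɔfɔsadaʒa

Substitution: /h/ → /t/, /ŋ/ → /s/, giving /tsovɔfsadaʒ/.
The consonants /t/, /f/, /ʒ/ cannot be parsed into a legal (C)V syllable (no codas are permitted; onsets are limited to one consonant).
Each unlicensed consonant becomes the onset of a new syllable: /t/ → /to/, /f/ → /fɔ/, /ʒ/ → /ʒa/.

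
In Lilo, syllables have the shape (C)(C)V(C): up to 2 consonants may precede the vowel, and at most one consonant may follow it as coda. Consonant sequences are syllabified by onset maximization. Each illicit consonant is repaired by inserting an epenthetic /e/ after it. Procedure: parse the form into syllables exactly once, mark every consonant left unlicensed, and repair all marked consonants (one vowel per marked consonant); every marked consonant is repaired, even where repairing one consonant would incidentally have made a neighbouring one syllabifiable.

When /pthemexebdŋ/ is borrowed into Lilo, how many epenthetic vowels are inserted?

3

The unsyllabifiable consonants are /p/, /d/, /ŋ/; each receives one epenthetic vowel.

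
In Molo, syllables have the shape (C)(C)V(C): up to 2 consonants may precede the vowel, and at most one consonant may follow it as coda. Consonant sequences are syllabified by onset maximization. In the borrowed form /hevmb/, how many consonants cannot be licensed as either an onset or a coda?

Syllabifying with onset maximization leaves /m/, /b/ stranded (at most one coda consonant is licensed; onsets may contain at most 2 consonants).

2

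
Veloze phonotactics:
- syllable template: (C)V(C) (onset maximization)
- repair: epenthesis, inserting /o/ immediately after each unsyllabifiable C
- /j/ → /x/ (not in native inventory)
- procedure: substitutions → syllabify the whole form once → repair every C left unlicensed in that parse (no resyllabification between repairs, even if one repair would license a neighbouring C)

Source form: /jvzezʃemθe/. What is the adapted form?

xovozezʃemθe

Substitution: /j/ → /x/, giving /xvzezʃemθe/.
Syllabifying with onset maximization leaves /x/, /v/ stranded (at most one coda consonant is licensed; onsets are limited to one consonant).
Each unlicensed consonant becomes the onset of a new syllable: /x/ → /xo/, /v/ → /vo/.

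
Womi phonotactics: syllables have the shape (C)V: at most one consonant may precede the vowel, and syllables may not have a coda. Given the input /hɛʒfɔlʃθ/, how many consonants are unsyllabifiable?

4

Under (C)V, the unsyllabifiable consonants are /ʒ/, /l/, /ʃ/, /θ/ (no codas are permitted; onsets are limited to one consonant).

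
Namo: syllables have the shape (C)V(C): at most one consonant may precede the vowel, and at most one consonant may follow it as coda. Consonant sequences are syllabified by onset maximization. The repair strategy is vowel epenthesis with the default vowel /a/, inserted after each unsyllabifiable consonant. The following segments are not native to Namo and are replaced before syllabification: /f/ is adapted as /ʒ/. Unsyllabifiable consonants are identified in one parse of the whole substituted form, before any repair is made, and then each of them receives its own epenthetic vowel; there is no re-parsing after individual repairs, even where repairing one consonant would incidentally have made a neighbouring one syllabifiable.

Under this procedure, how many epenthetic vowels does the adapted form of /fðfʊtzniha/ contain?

3

After substitution the input is /ʒðʒʊtzniha/.
The unsyllabifiable consonants are /ʒ/, /ð/, /z/; each receives one epenthetic vowel.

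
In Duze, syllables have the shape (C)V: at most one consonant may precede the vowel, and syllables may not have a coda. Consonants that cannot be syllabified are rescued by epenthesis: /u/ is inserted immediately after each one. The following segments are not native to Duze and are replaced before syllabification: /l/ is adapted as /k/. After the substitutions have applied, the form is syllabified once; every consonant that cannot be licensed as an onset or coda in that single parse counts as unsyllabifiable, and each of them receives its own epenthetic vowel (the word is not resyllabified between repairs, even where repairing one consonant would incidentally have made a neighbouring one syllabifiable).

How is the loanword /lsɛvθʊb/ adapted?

Substitution: /l/ → /k/, giving /ksɛvθʊb/.
The consonants /k/, /v/, /b/ cannot be parsed into a legal (C)V syllable (no codas are permitted; onsets are limited to one consonant).
Inserting the epenthetic vowel yields /k/ → /ku/, /v/ → /vu/, /b/ → /bu/.

kusɛvuθʊbu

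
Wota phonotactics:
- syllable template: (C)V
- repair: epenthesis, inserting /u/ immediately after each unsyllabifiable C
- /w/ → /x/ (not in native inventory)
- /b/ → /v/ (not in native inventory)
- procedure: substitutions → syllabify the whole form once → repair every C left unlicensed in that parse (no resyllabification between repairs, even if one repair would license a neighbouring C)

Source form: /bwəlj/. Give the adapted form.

vuxəluju

Substitution: /b/ → /v/, /w/ → /x/, giving /vxəlj/.
Syllabifying with onset maximization leaves /v/, /l/, /j/ stranded (no codas are permitted; onsets are limited to one consonant).
Inserting the epenthetic vowel yields /v/ → /vu/, /l/ → /lu/, /j/ → /ju/.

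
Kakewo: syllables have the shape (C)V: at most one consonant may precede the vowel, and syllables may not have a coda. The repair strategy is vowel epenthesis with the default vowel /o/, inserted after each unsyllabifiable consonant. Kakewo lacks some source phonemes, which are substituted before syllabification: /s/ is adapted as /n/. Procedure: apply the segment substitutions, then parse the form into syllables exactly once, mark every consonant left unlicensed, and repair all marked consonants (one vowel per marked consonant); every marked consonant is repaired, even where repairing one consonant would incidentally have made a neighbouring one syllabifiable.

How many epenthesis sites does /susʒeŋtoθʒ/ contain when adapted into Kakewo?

4

After substitution the input is /nunʒeŋtoθʒ/.
The unsyllabifiable consonants are /n/, /ŋ/, /θ/, /ʒ/; each receives one epenthetic vowel.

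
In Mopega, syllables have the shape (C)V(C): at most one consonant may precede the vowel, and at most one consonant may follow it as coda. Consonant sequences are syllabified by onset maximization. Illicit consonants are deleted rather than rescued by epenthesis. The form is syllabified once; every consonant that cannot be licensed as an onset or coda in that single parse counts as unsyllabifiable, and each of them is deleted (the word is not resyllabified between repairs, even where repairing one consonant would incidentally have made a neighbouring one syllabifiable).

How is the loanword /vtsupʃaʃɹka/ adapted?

The consonants /v/, /t/, /ɹ/ cannot be parsed into a legal (C)V(C) syllable (at most one coda consonant is licensed; onsets are limited to one consonant).
Deleting the stranded consonants removes /v/, /t/, /ɹ/.

supʃaʃka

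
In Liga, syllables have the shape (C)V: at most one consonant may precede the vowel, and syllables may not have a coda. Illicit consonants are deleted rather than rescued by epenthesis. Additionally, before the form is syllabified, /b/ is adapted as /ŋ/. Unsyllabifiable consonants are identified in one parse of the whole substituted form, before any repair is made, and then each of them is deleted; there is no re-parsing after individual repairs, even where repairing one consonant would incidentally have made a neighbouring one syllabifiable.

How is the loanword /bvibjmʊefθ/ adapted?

vimʊe

Substitution: /b/ → /ŋ/, giving /ŋviŋjmʊefθ/.
Syllabifying with onset maximization leaves /ŋ/, /ŋ/, /j/, /f/, /θ/ stranded (no codas are permitted; onsets are limited to one consonant).
Deleting the stranded consonants removes /ŋ/, /ŋ/, /j/, /f/, /θ/.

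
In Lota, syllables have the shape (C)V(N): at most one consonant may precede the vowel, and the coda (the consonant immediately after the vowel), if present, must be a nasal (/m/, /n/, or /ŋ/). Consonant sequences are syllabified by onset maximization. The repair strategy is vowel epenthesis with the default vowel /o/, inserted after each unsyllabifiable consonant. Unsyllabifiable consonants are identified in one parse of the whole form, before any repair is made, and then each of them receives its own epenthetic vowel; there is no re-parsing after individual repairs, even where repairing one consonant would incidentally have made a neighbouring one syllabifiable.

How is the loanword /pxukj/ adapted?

Under (C)V(N), the unsyllabifiable consonants are /p/, /k/, /j/ (only a nasal (/m/, /n/, or /ŋ/) is licensed in coda position; onsets are limited to one consonant).
Epenthesis after each stranded consonant: /p/ → /po/, /k/ → /ko/, /j/ → /jo/.

poxukojo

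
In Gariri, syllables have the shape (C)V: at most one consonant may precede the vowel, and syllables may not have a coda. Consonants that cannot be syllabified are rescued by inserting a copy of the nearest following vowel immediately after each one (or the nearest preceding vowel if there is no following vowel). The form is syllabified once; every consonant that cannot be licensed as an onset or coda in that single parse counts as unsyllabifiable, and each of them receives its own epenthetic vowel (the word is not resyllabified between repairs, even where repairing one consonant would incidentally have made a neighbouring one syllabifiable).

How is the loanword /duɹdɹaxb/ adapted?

The consonants /ɹ/, /d/, /x/, /b/ cannot be parsed into a legal (C)V syllable (no codas are permitted; onsets are limited to one consonant).
Epenthesis after each stranded consonant: /ɹ/ → /ɹa/, /d/ → /da/, /x/ → /xa/, /b/ → /ba/.

duɹadaɹaxaba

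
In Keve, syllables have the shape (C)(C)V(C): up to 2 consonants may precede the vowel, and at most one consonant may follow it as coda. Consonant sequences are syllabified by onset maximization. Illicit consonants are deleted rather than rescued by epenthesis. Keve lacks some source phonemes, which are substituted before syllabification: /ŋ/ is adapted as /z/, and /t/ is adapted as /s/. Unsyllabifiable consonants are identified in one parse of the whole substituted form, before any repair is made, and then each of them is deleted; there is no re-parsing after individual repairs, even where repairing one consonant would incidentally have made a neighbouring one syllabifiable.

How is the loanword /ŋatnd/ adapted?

zas

Substitution: /ŋ/ → /z/, /t/ → /s/, giving /zasnd/.
Under (C)(C)V(C), the unsyllabifiable consonants are /n/, /d/ (at most one coda consonant is licensed; onsets may contain at most 2 consonants).
Deletion applies to /n/, /d/.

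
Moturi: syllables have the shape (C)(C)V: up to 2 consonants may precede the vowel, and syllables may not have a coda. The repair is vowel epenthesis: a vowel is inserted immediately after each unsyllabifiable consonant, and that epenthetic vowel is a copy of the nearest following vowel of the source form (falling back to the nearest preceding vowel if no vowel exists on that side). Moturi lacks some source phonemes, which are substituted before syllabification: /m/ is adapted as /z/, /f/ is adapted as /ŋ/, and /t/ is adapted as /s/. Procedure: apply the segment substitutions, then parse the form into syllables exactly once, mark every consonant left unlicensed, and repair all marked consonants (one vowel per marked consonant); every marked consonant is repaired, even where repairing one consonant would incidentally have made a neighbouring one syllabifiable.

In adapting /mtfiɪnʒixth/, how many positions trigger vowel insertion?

After substitution the input is /zsŋiɪnʒixsh/.
The unsyllabifiable consonants are /z/, /x/, /s/, /h/; each receives one epenthetic vowel.

4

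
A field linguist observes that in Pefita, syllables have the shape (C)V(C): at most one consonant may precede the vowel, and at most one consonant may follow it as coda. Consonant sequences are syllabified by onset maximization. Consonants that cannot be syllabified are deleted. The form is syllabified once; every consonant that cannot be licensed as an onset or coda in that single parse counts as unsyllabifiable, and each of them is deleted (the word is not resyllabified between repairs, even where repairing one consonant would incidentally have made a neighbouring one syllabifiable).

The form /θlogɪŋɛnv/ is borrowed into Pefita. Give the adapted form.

logɪŋɛn

Syllabifying with onset maximization leaves /θ/, /v/ stranded (at most one coda consonant is licensed; onsets are limited to one consonant).
Each unlicensed consonant is deleted: /θ/, /v/.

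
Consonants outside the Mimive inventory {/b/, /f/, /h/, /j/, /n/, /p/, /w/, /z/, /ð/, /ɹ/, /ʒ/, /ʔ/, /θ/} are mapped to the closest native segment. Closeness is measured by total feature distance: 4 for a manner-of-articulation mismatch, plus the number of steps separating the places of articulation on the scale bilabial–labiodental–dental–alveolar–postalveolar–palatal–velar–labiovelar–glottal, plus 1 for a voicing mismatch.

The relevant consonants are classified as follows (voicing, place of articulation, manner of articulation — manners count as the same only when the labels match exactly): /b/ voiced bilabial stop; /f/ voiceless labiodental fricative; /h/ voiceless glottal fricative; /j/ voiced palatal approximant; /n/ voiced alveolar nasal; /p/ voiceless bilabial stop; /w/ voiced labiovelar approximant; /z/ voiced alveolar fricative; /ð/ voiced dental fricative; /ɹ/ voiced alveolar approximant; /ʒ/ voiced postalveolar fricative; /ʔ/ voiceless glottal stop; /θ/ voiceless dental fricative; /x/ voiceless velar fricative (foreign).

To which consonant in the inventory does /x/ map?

/h/ is closest: same manner (fricative), place distance 2 (velar→glottal), same voicing; total 2. Next closest is /ʒ/ at distance 3.

h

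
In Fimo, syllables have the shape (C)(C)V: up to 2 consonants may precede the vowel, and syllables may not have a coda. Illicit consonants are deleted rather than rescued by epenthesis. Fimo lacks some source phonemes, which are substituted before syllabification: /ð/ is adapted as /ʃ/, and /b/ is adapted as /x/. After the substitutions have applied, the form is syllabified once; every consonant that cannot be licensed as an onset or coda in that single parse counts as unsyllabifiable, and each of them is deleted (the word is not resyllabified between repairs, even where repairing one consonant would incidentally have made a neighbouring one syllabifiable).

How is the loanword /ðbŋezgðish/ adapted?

xŋegʃi

Substitution: /ð/ → /ʃ/, /b/ → /x/, giving /ʃxŋezgʃish/.
The consonants /ʃ/, /z/, /s/, /h/ cannot be parsed into a legal (C)(C)V syllable (no codas are permitted; onsets may contain at most 2 consonants).
Deleting the stranded consonants removes /ʃ/, /z/, /s/, /h/.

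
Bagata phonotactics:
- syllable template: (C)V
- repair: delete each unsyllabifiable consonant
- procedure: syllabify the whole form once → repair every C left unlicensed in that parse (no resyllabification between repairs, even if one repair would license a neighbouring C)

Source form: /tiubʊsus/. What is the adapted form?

tiubʊsu

Syllabifying with onset maximization leaves /s/ stranded (no codas are permitted; onsets are limited to one consonant).
Deletion applies to /s/.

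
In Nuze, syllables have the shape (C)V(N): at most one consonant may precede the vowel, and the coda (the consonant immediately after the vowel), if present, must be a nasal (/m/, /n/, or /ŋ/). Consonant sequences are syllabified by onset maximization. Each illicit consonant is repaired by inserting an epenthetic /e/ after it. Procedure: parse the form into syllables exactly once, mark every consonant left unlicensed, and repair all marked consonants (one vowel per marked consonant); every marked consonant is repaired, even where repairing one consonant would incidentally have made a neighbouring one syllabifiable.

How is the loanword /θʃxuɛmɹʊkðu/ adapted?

θeʃexuɛmɹʊkeðu

Under (C)V(N), the unsyllabifiable consonants are /θ/, /ʃ/, /k/ (only a nasal (/m/, /n/, or /ŋ/) is licensed in coda position; onsets are limited to one consonant).
Each unlicensed consonant becomes the onset of a new syllable: /θ/ → /θe/, /ʃ/ → /ʃe/, /k/ → /ke/.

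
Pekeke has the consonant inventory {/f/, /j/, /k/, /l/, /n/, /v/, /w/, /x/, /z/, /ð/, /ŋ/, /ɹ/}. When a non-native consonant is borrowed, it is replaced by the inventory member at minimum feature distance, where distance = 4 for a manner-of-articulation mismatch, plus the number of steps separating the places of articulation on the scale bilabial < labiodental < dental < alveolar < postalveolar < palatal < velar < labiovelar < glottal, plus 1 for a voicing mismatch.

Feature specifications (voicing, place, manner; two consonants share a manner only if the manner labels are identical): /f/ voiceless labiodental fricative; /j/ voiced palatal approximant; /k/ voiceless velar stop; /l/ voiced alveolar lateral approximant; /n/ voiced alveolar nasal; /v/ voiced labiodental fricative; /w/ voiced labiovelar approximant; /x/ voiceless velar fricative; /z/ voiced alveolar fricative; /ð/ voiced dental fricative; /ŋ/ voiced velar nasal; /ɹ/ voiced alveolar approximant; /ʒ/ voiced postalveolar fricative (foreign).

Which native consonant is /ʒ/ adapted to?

/z/ is closest: same manner (fricative), place distance 1 (postalveolar→alveolar), same voicing; total 1. Next closest is /ð/ at distance 2.

z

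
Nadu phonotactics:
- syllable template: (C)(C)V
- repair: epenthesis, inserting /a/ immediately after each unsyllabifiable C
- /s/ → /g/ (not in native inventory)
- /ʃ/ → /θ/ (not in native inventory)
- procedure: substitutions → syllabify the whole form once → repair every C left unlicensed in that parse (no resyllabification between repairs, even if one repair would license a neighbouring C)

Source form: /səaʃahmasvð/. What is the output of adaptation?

gəaθahmagavaða

Substitution: /s/ → /g/, /ʃ/ → /θ/, giving /gəaθahmagvð/.
Syllabifying with onset maximization leaves /g/, /v/, /ð/ stranded (no codas are permitted; onsets may contain at most 2 consonants).
Epenthesis after each stranded consonant: /g/ → /ga/, /v/ → /va/, /ð/ → /ða/.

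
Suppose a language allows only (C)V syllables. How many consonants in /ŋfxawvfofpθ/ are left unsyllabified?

Syllabifying with onset maximization leaves /ŋ/, /f/, /w/, /v/, /f/, /p/, /θ/ stranded (no codas are permitted; onsets are limited to one consonant).

7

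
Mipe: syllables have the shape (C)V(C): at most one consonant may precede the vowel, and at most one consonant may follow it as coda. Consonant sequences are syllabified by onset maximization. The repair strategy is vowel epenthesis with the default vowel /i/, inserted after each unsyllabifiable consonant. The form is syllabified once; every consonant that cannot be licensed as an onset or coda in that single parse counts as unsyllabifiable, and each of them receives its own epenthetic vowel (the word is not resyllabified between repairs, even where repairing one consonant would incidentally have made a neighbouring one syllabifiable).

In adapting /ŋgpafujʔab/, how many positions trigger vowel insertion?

2

The unsyllabifiable consonants are /ŋ/, /g/; each receives one epenthetic vowel.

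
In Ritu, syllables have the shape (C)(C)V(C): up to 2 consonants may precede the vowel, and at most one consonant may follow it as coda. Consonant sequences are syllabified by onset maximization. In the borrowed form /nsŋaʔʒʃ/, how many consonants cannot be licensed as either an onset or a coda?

3

Syllabifying with onset maximization leaves /n/, /ʒ/, /ʃ/ stranded (at most one coda consonant is licensed; onsets may contain at most 2 consonants).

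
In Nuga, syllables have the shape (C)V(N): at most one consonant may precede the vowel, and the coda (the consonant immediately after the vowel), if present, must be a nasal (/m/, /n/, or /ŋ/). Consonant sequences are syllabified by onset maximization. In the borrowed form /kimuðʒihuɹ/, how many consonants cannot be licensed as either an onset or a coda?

The consonants /ð/, /ɹ/ cannot be parsed into a legal (C)V(N) syllable (only a nasal (/m/, /n/, or /ŋ/) is licensed in coda position; onsets are limited to one consonant).

2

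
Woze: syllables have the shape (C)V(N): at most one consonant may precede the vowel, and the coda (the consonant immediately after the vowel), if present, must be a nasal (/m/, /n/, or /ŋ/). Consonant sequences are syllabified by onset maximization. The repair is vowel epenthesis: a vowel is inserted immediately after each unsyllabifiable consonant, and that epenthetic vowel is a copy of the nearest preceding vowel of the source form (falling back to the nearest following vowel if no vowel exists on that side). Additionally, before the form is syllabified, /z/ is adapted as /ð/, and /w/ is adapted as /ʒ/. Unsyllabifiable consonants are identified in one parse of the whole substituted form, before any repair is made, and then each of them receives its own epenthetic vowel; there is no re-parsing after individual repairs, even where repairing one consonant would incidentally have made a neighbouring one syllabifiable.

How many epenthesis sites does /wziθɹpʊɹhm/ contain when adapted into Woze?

After substitution the input is /ʒðiθɹpʊɹhm/.
The unsyllabifiable consonants are /ʒ/, /θ/, /ɹ/, /ɹ/, /h/, /m/; each receives one epenthetic vowel.

6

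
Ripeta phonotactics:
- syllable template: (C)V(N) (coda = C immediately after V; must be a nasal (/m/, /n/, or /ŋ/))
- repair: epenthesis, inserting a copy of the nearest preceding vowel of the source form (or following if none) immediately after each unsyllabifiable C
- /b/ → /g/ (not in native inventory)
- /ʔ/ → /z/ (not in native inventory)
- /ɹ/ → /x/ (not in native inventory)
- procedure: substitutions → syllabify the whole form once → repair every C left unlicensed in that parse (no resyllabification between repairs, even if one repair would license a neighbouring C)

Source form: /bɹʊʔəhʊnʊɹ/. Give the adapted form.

gʊxʊzəhʊnʊxʊ

Substitution: /b/ → /g/, /ɹ/ → /x/, /ʔ/ → /z/, giving /gxʊzəhʊnʊx/.
Syllabifying with onset maximization leaves /g/, /x/ stranded (only a nasal (/m/, /n/, or /ŋ/) is licensed in coda position; onsets are limited to one consonant).
Each unlicensed consonant becomes the onset of a new syllable: /g/ → /gʊ/, /x/ → /xʊ/.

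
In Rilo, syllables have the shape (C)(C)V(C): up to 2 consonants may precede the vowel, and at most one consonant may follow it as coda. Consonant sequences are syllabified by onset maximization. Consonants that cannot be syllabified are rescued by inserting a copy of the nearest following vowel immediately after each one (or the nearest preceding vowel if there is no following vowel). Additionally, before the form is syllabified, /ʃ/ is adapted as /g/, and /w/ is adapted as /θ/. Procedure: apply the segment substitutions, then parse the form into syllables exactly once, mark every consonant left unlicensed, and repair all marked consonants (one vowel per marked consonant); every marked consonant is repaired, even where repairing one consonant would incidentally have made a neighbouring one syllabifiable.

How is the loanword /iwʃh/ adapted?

iθgihi

Substitution: /w/ → /θ/, /ʃ/ → /g/, giving /iθgh/.
The consonants /g/, /h/ cannot be parsed into a legal (C)(C)V(C) syllable (at most one coda consonant is licensed; onsets may contain at most 2 consonants).
Inserting the epenthetic vowel yields /g/ → /gi/, /h/ → /hi/.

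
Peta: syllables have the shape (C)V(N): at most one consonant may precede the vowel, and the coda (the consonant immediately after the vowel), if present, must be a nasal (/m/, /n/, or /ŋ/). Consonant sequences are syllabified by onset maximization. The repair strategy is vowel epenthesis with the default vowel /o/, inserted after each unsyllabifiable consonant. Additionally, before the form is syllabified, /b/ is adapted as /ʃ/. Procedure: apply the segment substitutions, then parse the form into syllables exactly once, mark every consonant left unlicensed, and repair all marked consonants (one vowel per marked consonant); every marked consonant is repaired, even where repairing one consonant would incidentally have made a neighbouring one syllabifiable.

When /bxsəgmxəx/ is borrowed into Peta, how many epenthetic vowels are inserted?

5

After substitution the input is /ʃxsəgmxəx/.
The unsyllabifiable consonants are /ʃ/, /x/, /g/, /m/, /x/; each receives one epenthetic vowel.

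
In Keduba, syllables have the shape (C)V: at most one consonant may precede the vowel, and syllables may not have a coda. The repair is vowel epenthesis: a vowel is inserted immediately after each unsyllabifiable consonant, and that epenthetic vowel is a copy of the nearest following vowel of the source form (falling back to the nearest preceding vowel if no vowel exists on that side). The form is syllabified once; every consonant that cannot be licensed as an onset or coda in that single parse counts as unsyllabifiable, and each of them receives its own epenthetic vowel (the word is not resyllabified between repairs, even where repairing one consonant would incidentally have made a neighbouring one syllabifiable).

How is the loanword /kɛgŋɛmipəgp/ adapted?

The consonants /g/, /g/, /p/ cannot be parsed into a legal (C)V syllable (no codas are permitted; onsets are limited to one consonant).
Inserting the epenthetic vowel yields /g/ → /gɛ/, /g/ → /gə/, /p/ → /pə/.

kɛgɛŋɛmipəgəpə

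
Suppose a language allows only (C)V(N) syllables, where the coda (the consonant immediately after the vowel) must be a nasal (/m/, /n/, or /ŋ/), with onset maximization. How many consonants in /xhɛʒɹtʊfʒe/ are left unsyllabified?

Under (C)V(N), the unsyllabifiable consonants are /x/, /ʒ/, /ɹ/, /f/ (only a nasal (/m/, /n/, or /ŋ/) is licensed in coda position; onsets are limited to one consonant).

4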